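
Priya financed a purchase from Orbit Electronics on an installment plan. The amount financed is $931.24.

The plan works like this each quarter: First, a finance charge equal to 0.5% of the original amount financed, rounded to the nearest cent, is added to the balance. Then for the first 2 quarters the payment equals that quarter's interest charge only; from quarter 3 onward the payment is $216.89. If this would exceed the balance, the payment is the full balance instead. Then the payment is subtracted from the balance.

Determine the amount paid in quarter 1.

Quarter 1: $931.24 +$4.66 interest = $935.90; pay $4.66 → $931.24

$4.66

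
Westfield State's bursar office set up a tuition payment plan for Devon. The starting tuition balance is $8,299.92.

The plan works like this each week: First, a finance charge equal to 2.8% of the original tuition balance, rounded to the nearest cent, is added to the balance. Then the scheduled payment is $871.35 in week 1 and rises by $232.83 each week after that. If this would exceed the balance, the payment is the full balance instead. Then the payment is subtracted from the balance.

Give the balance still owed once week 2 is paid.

Week 1: opening $8,299.92; interest $232.40 → $8,532.32; payment $871.35; balance $7,660.97
Week 2: opening $7,660.97; interest $232.40 → $7,893.37; payment $1,104.18; balance $6,789.19

$6,789.19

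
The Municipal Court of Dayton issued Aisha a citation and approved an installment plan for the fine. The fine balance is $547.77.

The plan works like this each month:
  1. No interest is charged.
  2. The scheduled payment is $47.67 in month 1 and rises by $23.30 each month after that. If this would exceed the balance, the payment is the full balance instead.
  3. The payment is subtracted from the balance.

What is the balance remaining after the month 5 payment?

Month 1: opening $547.77; payment $47.67; balance $500.10
Month 2: opening $500.10; payment $70.97; balance $429.13
Month 3: opening $429.13; payment $94.27; balance $334.86
Month 4: opening $334.86; payment $117.57; balance $217.29
Month 5: opening $217.29; payment $140.87; balance $76.42

$76.42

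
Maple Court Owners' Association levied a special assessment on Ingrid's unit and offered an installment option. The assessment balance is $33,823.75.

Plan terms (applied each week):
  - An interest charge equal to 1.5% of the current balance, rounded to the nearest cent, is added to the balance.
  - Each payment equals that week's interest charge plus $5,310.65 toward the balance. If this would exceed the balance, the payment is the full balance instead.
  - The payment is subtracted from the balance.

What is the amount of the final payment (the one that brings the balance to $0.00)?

Week 1: $33,823.75 +$507.36 interest = $34,331.11; pay $5,818.01 → $28,513.10
Week 2: $28,513.10 +$427.70 interest = $28,940.80; pay $5,738.35 → $23,202.45
Week 3: $23,202.45 +$348.04 interest = $23,550.49; pay $5,658.69 → $17,891.80
Week 4: $17,891.80 +$268.38 interest = $18,160.18; pay $5,579.03 → $12,581.15
Week 5: $12,581.15 +$188.72 interest = $12,769.87; pay $5,499.37 → $7,270.50
Week 6: $7,270.50 +$109.06 interest = $7,379.56; pay $5,419.71 → $1,959.85
Week 7: $1,959.85 +$29.40 interest = $1,989.25; pay $1,989.25 → $0.00

$1,989.25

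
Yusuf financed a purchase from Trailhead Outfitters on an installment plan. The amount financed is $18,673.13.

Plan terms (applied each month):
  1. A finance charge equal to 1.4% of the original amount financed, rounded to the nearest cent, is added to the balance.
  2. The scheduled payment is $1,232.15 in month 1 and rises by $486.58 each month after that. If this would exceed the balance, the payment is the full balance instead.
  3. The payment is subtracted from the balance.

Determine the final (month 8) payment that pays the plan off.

$1,921.26

Month 1: opening $18,673.13; interest $261.42 → $18,934.55; payment $1,232.15; balance $17,702.40
Month 2: opening $17,702.40; interest $261.42 → $17,963.82; payment $1,718.73; balance $16,245.09
Month 3: opening $16,245.09; interest $261.42 → $16,506.51; payment $2,205.31; balance $14,301.20
Month 4: opening $14,301.20; interest $261.42 → $14,562.62; payment $2,691.89; balance $11,870.73
Month 5: opening $11,870.73; interest $261.42 → $12,132.15; payment $3,178.47; balance $8,953.68
Month 6: opening $8,953.68; interest $261.42 → $9,215.10; payment $3,665.05; balance $5,550.05
Month 7: opening $5,550.05; interest $261.42 → $5,811.47; payment $4,151.63; balance $1,659.84
Month 8: opening $1,659.84; interest $261.42 → $1,921.26; payment $1,921.26; balance $0.00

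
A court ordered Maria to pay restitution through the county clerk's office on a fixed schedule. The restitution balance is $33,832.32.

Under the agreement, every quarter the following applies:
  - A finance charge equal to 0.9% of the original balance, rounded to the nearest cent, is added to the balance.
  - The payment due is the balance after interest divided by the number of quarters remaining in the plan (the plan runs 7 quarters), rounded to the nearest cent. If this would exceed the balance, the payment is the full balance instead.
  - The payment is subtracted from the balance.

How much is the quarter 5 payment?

# | Opening | Interest | Payment | End bal
1 | $33,832.32 | $304.49 | $4,876.69 | $29,260.12
2 | $29,260.12 | $304.49 | $4,927.44 | $24,637.17
3 | $24,637.17 | $304.49 | $4,988.33 | $19,953.33
4 | $19,953.33 | $304.49 | $5,064.46 | $15,193.36
5 | $15,193.36 | $304.49 | $5,165.95 | $10,331.90

$5,165.95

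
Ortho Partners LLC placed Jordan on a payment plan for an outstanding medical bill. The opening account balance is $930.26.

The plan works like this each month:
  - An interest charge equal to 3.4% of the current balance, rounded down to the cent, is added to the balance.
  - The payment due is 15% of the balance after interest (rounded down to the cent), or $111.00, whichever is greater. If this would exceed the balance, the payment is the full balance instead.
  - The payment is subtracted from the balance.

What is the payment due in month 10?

$48.18

Month 1: opening $930.26; interest $31.62 → $961.88; payment $144.28; balance $817.60
Month 2: opening $817.60; interest $27.79 → $845.39; payment $126.80; balance $718.59
Month 3: opening $718.59; interest $24.43 → $743.02; payment $111.45; balance $631.57
Month 4: opening $631.57; interest $21.47 → $653.04; payment $111.00; balance $542.04
Month 5: opening $542.04; interest $18.42 → $560.46; payment $111.00; balance $449.46
Month 6: opening $449.46; interest $15.28 → $464.74; payment $111.00; balance $353.74
Month 7: opening $353.74; interest $12.02 → $365.76; payment $111.00; balance $254.76
Month 8: opening $254.76; interest $8.66 → $263.42; payment $111.00; balance $152.42
Month 9: opening $152.42; interest $5.18 → $157.60; payment $111.00; balance $46.60
Month 10: opening $46.60; interest $1.58 → $48.18; payment $48.18; balance $0.00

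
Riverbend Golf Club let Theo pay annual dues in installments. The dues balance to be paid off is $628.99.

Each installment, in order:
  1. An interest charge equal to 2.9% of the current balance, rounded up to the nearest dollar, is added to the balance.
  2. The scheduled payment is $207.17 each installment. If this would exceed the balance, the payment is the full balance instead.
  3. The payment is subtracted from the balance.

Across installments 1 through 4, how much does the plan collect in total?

$670.99

Installment 1: $628.99 +$19.00 interest = $647.99; pay $207.17 → $440.82
Installment 2: $440.82 +$13.00 interest = $453.82; pay $207.17 → $246.65
Installment 3: $246.65 +$8.00 interest = $254.65; pay $207.17 → $47.48
Installment 4: $47.48 +$2.00 interest = $49.48; pay $49.48 → $0.00
Total paid: $670.99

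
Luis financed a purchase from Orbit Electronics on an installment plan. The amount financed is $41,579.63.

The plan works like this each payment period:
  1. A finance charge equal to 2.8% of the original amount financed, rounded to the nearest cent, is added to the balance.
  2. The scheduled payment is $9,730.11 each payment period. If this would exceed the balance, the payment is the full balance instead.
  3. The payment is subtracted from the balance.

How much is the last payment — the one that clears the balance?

$8,480.34

Payment period 1: $41,579.63 +$1,164.23 interest = $42,743.86; pay $9,730.11 → $33,013.75
Payment period 2: $33,013.75 +$1,164.23 interest = $34,177.98; pay $9,730.11 → $24,447.87
Payment period 3: $24,447.87 +$1,164.23 interest = $25,612.10; pay $9,730.11 → $15,881.99
Payment period 4: $15,881.99 +$1,164.23 interest = $17,046.22; pay $9,730.11 → $7,316.11
Payment period 5: $7,316.11 +$1,164.23 interest = $8,480.34; pay $8,480.34 → $0.00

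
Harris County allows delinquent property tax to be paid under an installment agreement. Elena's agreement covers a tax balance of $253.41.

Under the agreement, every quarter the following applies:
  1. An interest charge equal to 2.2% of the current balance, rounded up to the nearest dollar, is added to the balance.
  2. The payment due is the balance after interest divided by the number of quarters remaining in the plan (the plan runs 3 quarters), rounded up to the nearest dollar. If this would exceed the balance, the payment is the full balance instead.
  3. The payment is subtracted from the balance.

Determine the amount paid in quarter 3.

Quarter 1: opening $253.41; interest $6.00 → $259.41; payment $87.00; balance $172.41
Quarter 2: opening $172.41; interest $4.00 → $176.41; payment $89.00; balance $87.41
Quarter 3: opening $87.41; interest $2.00 → $89.41; payment $89.41; balance $0.00

$89.41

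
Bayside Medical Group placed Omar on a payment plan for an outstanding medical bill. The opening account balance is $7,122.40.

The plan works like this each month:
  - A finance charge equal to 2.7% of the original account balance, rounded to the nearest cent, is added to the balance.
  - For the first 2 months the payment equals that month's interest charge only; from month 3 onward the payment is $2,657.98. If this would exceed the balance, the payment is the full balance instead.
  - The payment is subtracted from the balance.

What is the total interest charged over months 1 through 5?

$961.50

Month 1: opening $7,122.40; interest $192.30 → $7,314.70; payment $192.30; balance $7,122.40
Month 2: opening $7,122.40; interest $192.30 → $7,314.70; payment $192.30; balance $7,122.40
Month 3: opening $7,122.40; interest $192.30 → $7,314.70; payment $2,657.98; balance $4,656.72
Month 4: opening $4,656.72; interest $192.30 → $4,849.02; payment $2,657.98; balance $2,191.04
Month 5: opening $2,191.04; interest $192.30 → $2,383.34; payment $2,383.34; balance $0.00
Total interest: $192.30 + $192.30 + $192.30 + $192.30 + $192.30 = $961.50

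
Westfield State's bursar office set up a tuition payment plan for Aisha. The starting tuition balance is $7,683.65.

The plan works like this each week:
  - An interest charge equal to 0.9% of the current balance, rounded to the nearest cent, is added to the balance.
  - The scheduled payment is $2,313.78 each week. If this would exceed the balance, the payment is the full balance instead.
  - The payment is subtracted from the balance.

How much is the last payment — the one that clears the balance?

$896.98

Week 1: $7,683.65 +$69.15 interest = $7,752.80; pay $2,313.78 → $5,439.02
Week 2: $5,439.02 +$48.95 interest = $5,487.97; pay $2,313.78 → $3,174.19
Week 3: $3,174.19 +$28.57 interest = $3,202.76; pay $2,313.78 → $888.98
Week 4: $888.98 +$8.00 interest = $896.98; pay $896.98 → $0.00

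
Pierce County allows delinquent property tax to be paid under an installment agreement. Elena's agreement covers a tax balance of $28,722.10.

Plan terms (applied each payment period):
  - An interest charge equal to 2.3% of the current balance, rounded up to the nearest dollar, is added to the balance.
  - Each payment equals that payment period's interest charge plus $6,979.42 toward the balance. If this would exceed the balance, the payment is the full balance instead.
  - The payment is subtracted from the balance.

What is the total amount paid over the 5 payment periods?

$30,423.10

Payment period 1: $28,722.10 +$661.00 interest = $29,383.10; pay $7,640.42 → $21,742.68
Payment period 2: $21,742.68 +$501.00 interest = $22,243.68; pay $7,480.42 → $14,763.26
Payment period 3: $14,763.26 +$340.00 interest = $15,103.26; pay $7,319.42 → $7,783.84
Payment period 4: $7,783.84 +$180.00 interest = $7,963.84; pay $7,159.42 → $804.42
Payment period 5: $804.42 +$19.00 interest = $823.42; pay $823.42 → $0.00
Total paid: $30,423.10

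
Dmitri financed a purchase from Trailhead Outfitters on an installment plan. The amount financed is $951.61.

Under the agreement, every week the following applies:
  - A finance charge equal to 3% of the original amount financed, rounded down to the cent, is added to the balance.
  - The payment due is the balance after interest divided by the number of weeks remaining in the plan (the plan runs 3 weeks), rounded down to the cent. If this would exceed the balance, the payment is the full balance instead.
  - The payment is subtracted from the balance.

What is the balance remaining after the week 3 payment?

Week 1: $951.61 +$28.54 interest = $980.15; pay $326.71 → $653.44
Week 2: $653.44 +$28.54 interest = $681.98; pay $340.99 → $340.99
Week 3: $340.99 +$28.54 interest = $369.53; pay $369.53 → $0.00

$0.00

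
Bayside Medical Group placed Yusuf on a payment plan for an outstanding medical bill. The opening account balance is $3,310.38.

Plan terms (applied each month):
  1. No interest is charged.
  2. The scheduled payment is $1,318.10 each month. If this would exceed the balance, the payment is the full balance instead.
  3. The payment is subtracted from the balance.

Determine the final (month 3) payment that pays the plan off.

Month 1: opening $3,310.38; payment $1,318.10; balance $1,992.28
Month 2: opening $1,992.28; payment $1,318.10; balance $674.18
Month 3: opening $674.18; payment $674.18; balance $0.00

$674.18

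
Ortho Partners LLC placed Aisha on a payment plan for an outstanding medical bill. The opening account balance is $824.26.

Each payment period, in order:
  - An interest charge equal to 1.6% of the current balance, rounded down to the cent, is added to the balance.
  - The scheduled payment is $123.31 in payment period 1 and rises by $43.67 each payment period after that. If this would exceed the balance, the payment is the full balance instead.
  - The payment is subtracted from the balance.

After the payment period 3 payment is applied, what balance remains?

$356.85

# | Opening | Interest | Payment | End bal
1 | $824.26 | $13.18 | $123.31 | $714.13
2 | $714.13 | $11.42 | $166.98 | $558.57
3 | $558.57 | $8.93 | $210.65 | $356.85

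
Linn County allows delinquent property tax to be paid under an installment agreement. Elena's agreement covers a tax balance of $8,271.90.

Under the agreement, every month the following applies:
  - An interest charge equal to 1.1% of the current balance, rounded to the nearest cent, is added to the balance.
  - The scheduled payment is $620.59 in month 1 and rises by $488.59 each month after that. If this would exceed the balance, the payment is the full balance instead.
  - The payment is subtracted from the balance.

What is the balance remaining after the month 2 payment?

$6,718.29

Month 1: opening $8,271.90; interest $90.99 → $8,362.89; payment $620.59; balance $7,742.30
Month 2: opening $7,742.30; interest $85.17 → $7,827.47; payment $1,109.18; balance $6,718.29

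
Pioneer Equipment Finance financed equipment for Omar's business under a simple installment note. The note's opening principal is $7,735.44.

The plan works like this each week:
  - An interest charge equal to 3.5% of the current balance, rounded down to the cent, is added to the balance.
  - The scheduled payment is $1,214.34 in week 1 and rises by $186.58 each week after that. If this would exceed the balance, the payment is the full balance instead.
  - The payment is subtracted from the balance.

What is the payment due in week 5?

$1,960.66

Week 1: opening $7,735.44; interest $270.74 → $8,006.18; payment $1,214.34; balance $6,791.84
Week 2: opening $6,791.84; interest $237.71 → $7,029.55; payment $1,400.92; balance $5,628.63
Week 3: opening $5,628.63; interest $197.00 → $5,825.63; payment $1,587.50; balance $4,238.13
Week 4: opening $4,238.13; interest $148.33 → $4,386.46; payment $1,774.08; balance $2,612.38
Week 5: opening $2,612.38; interest $91.43 → $2,703.81; payment $1,960.66; balance $743.15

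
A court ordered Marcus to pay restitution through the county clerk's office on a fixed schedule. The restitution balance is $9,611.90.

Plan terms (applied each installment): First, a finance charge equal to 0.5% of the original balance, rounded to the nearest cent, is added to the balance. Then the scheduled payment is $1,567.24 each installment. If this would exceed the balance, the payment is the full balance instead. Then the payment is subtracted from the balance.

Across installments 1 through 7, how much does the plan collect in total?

Installment 1: opening $9,611.90; interest $48.06 → $9,659.96; payment $1,567.24; balance $8,092.72
Installment 2: opening $8,092.72; interest $48.06 → $8,140.78; payment $1,567.24; balance $6,573.54
Installment 3: opening $6,573.54; interest $48.06 → $6,621.60; payment $1,567.24; balance $5,054.36
Installment 4: opening $5,054.36; interest $48.06 → $5,102.42; payment $1,567.24; balance $3,535.18
Installment 5: opening $3,535.18; interest $48.06 → $3,583.24; payment $1,567.24; balance $2,016.00
Installment 6: opening $2,016.00; interest $48.06 → $2,064.06; payment $1,567.24; balance $496.82
Installment 7: opening $496.82; interest $48.06 → $544.88; payment $544.88; balance $0.00
Total paid: $9,948.32

$9,948.32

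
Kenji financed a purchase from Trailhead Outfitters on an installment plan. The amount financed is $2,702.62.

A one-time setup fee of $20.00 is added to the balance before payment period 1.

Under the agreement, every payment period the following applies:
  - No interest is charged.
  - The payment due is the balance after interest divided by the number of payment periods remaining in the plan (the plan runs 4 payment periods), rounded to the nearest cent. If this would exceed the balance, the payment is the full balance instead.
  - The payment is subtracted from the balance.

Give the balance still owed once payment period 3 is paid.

$680.65

Payment period 1: opening $2,722.62; payment $680.66; balance $2,041.96
Payment period 2: opening $2,041.96; payment $680.65; balance $1,361.31
Payment period 3: opening $1,361.31; payment $680.66; balance $680.65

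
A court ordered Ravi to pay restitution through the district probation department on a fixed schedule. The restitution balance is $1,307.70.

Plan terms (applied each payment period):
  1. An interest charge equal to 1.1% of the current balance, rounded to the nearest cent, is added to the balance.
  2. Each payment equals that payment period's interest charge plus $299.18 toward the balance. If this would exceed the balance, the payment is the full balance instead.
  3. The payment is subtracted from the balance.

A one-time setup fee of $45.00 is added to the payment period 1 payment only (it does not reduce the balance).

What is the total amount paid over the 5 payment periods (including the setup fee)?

$1,391.70

Payment period 1: opening $1,307.70; interest $14.38 → $1,322.08; payment $313.56 (+ $45.00 fee); balance $1,008.52
Payment period 2: opening $1,008.52; interest $11.09 → $1,019.61; payment $310.27; balance $709.34
Payment period 3: opening $709.34; interest $7.80 → $717.14; payment $306.98; balance $410.16
Payment period 4: opening $410.16; interest $4.51 → $414.67; payment $303.69; balance $110.98
Payment period 5: opening $110.98; interest $1.22 → $112.20; payment $112.20; balance $0.00
Total paid: $1,391.70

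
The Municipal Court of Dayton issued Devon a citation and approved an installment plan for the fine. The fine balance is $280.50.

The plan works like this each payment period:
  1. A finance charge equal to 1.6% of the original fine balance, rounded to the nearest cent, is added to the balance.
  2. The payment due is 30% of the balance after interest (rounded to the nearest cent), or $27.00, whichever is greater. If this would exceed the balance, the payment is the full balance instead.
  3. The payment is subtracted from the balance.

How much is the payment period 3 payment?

Payment period 1: $280.50 +$4.49 interest = $284.99; pay $85.50 → $199.49
Payment period 2: $199.49 +$4.49 interest = $203.98; pay $61.19 → $142.79
Payment period 3: $142.79 +$4.49 interest = $147.28; pay $44.18 → $103.10

$44.18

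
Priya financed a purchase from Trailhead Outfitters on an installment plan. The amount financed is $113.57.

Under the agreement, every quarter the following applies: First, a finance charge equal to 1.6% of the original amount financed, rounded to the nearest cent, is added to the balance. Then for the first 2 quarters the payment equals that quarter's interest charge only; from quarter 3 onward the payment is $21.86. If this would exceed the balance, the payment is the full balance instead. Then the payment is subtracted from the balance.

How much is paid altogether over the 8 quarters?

Quarter 1: $113.57 +$1.82 interest = $115.39; pay $1.82 → $113.57
Quarter 2: $113.57 +$1.82 interest = $115.39; pay $1.82 → $113.57
Quarter 3: $113.57 +$1.82 interest = $115.39; pay $21.86 → $93.53
Quarter 4: $93.53 +$1.82 interest = $95.35; pay $21.86 → $73.49
Quarter 5: $73.49 +$1.82 interest = $75.31; pay $21.86 → $53.45
Quarter 6: $53.45 +$1.82 interest = $55.27; pay $21.86 → $33.41
Quarter 7: $33.41 +$1.82 interest = $35.23; pay $21.86 → $13.37
Quarter 8: $13.37 +$1.82 interest = $15.19; pay $15.19 → $0.00
Total paid: $128.13

$128.13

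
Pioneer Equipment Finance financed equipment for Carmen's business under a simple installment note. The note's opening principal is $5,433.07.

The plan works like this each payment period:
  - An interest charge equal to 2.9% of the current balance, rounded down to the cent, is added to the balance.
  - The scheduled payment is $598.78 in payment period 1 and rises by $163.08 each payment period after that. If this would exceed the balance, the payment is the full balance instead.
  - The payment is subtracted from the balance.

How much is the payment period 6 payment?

# | Opening | Interest | Payment | End bal
1 | $5,433.07 | $157.55 | $598.78 | $4,991.84
2 | $4,991.84 | $144.76 | $761.86 | $4,374.74
3 | $4,374.74 | $126.86 | $924.94 | $3,576.66
4 | $3,576.66 | $103.72 | $1,088.02 | $2,592.36
5 | $2,592.36 | $75.17 | $1,251.10 | $1,416.43
6 | $1,416.43 | $41.07 | $1,414.18 | $43.32

$1,414.18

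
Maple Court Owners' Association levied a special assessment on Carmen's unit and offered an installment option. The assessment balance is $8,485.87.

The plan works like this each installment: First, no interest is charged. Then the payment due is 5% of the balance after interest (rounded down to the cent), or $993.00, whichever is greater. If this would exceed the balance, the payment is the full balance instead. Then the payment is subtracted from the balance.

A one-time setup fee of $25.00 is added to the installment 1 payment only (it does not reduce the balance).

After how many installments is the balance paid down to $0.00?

# | Opening | Payment | Fee | End bal
1 | $8,485.87 | $993.00 | $25.00 | $7,492.87
2 | $7,492.87 | $993.00 | — | $6,499.87
3 | $6,499.87 | $993.00 | — | $5,506.87
4 | $5,506.87 | $993.00 | — | $4,513.87
5 | $4,513.87 | $993.00 | — | $3,520.87
6 | $3,520.87 | $993.00 | — | $2,527.87
7 | $2,527.87 | $993.00 | — | $1,534.87
8 | $1,534.87 | $993.00 | — | $541.87
9 | $541.87 | $541.87 | — | $0.00
Balance reaches $0.00 in installment 9.

9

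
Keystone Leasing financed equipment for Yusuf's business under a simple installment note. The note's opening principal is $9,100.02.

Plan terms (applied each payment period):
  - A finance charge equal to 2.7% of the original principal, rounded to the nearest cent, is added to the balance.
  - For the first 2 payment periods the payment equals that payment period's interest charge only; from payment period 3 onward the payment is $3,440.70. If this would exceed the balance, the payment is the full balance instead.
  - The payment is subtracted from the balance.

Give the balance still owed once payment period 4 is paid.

Payment period 1: $9,100.02 +$245.70 interest = $9,345.72; pay $245.70 → $9,100.02
Payment period 2: $9,100.02 +$245.70 interest = $9,345.72; pay $245.70 → $9,100.02
Payment period 3: $9,100.02 +$245.70 interest = $9,345.72; pay $3,440.70 → $5,905.02
Payment period 4: $5,905.02 +$245.70 interest = $6,150.72; pay $3,440.70 → $2,710.02

$2,710.02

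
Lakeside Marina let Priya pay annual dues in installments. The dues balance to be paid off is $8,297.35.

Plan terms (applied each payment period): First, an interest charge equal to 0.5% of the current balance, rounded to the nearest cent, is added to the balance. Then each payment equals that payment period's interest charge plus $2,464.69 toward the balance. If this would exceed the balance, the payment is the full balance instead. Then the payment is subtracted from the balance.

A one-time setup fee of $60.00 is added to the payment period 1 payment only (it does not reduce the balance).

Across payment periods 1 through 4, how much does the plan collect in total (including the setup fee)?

$8,449.36

Payment period 1: $8,297.35 +$41.49 interest = $8,338.84; pay $2,506.18 (+ $60.00 fee) → $5,832.66
Payment period 2: $5,832.66 +$29.16 interest = $5,861.82; pay $2,493.85 → $3,367.97
Payment period 3: $3,367.97 +$16.84 interest = $3,384.81; pay $2,481.53 → $903.28
Payment period 4: $903.28 +$4.52 interest = $907.80; pay $907.80 → $0.00
Total paid: $8,449.36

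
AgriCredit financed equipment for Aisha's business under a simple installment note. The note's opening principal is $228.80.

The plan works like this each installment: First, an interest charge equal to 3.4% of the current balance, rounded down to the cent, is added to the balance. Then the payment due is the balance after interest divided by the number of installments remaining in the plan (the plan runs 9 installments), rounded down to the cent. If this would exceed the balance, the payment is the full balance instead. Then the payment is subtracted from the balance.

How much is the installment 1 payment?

Installment 1: $228.80 +$7.77 interest = $236.57; pay $26.28 → $210.29

$26.28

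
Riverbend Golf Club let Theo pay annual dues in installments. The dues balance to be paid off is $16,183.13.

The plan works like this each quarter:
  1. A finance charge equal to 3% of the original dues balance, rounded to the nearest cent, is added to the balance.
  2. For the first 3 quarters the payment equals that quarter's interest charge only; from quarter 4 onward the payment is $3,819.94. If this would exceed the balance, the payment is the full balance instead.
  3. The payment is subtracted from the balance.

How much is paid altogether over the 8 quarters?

Quarter 1: $16,183.13 +$485.49 interest = $16,668.62; pay $485.49 → $16,183.13
Quarter 2: $16,183.13 +$485.49 interest = $16,668.62; pay $485.49 → $16,183.13
Quarter 3: $16,183.13 +$485.49 interest = $16,668.62; pay $485.49 → $16,183.13
Quarter 4: $16,183.13 +$485.49 interest = $16,668.62; pay $3,819.94 → $12,848.68
Quarter 5: $12,848.68 +$485.49 interest = $13,334.17; pay $3,819.94 → $9,514.23
Quarter 6: $9,514.23 +$485.49 interest = $9,999.72; pay $3,819.94 → $6,179.78
Quarter 7: $6,179.78 +$485.49 interest = $6,665.27; pay $3,819.94 → $2,845.33
Quarter 8: $2,845.33 +$485.49 interest = $3,330.82; pay $3,330.82 → $0.00
Total paid: $20,067.05

$20,067.05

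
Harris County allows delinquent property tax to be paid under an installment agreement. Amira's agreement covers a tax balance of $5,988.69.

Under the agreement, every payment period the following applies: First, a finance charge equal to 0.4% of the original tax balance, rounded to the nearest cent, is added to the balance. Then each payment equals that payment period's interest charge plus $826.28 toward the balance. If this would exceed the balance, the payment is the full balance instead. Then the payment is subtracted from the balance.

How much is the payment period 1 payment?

$850.23

Payment period 1: opening $5,988.69; interest $23.95 → $6,012.64; payment $850.23; balance $5,162.41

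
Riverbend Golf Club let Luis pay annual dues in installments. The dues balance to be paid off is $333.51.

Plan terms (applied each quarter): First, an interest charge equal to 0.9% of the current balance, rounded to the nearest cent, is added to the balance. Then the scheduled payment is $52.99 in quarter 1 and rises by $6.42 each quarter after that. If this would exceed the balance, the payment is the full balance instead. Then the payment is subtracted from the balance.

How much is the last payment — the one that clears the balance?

$14.38

Quarter 1: $333.51 +$3.00 interest = $336.51; pay $52.99 → $283.52
Quarter 2: $283.52 +$2.55 interest = $286.07; pay $59.41 → $226.66
Quarter 3: $226.66 +$2.04 interest = $228.70; pay $65.83 → $162.87
Quarter 4: $162.87 +$1.47 interest = $164.34; pay $72.25 → $92.09
Quarter 5: $92.09 +$0.83 interest = $92.92; pay $78.67 → $14.25
Quarter 6: $14.25 +$0.13 interest = $14.38; pay $14.38 → $0.00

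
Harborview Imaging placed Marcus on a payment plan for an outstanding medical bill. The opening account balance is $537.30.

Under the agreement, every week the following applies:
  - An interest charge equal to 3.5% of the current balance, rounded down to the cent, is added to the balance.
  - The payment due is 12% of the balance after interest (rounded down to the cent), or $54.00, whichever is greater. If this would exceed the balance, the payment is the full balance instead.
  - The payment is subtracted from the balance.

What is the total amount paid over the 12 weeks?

Week 1: $537.30 +$18.80 interest = $556.10; pay $66.73 → $489.37
Week 2: $489.37 +$17.12 interest = $506.49; pay $60.77 → $445.72
Week 3: $445.72 +$15.60 interest = $461.32; pay $55.35 → $405.97
Week 4: $405.97 +$14.20 interest = $420.17; pay $54.00 → $366.17
Week 5: $366.17 +$12.81 interest = $378.98; pay $54.00 → $324.98
Week 6: $324.98 +$11.37 interest = $336.35; pay $54.00 → $282.35
Week 7: $282.35 +$9.88 interest = $292.23; pay $54.00 → $238.23
Week 8: $238.23 +$8.33 interest = $246.56; pay $54.00 → $192.56
Week 9: $192.56 +$6.73 interest = $199.29; pay $54.00 → $145.29
Week 10: $145.29 +$5.08 interest = $150.37; pay $54.00 → $96.37
Week 11: $96.37 +$3.37 interest = $99.74; pay $54.00 → $45.74
Week 12: $45.74 +$1.60 interest = $47.34; pay $47.34 → $0.00
Total paid: $662.19

$662.19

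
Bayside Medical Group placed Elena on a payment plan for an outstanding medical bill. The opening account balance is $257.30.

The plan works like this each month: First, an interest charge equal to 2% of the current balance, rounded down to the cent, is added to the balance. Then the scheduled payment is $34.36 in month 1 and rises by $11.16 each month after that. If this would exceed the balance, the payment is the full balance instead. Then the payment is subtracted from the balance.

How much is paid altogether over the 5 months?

Month 1: $257.30 +$5.14 interest = $262.44; pay $34.36 → $228.08
Month 2: $228.08 +$4.56 interest = $232.64; pay $45.52 → $187.12
Month 3: $187.12 +$3.74 interest = $190.86; pay $56.68 → $134.18
Month 4: $134.18 +$2.68 interest = $136.86; pay $67.84 → $69.02
Month 5: $69.02 +$1.38 interest = $70.40; pay $70.40 → $0.00
Total paid: $274.80

$274.80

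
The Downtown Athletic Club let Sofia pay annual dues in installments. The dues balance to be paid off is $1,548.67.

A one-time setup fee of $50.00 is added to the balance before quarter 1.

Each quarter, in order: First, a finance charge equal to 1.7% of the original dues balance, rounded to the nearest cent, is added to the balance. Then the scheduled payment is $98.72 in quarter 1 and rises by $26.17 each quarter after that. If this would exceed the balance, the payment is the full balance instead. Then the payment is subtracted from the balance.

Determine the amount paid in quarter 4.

$177.23

Quarter 1: opening $1,598.67; interest $26.33 → $1,625.00; payment $98.72; balance $1,526.28
Quarter 2: opening $1,526.28; interest $26.33 → $1,552.61; payment $124.89; balance $1,427.72
Quarter 3: opening $1,427.72; interest $26.33 → $1,454.05; payment $151.06; balance $1,302.99
Quarter 4: opening $1,302.99; interest $26.33 → $1,329.32; payment $177.23; balance $1,152.09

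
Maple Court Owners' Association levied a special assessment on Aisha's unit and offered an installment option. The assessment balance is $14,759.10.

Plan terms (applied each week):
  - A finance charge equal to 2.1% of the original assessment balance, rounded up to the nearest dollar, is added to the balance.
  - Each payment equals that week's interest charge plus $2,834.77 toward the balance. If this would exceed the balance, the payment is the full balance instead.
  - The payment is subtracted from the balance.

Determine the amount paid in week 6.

Week 1: opening $14,759.10; interest $310.00 → $15,069.10; payment $3,144.77; balance $11,924.33
Week 2: opening $11,924.33; interest $310.00 → $12,234.33; payment $3,144.77; balance $9,089.56
Week 3: opening $9,089.56; interest $310.00 → $9,399.56; payment $3,144.77; balance $6,254.79
Week 4: opening $6,254.79; interest $310.00 → $6,564.79; payment $3,144.77; balance $3,420.02
Week 5: opening $3,420.02; interest $310.00 → $3,730.02; payment $3,144.77; balance $585.25
Week 6: opening $585.25; interest $310.00 → $895.25; payment $895.25; balance $0.00

$895.25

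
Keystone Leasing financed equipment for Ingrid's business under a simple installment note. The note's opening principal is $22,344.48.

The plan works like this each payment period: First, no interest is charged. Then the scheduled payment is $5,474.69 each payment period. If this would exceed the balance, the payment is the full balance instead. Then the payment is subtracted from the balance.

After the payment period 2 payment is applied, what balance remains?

$11,395.10

# | Opening | Payment | End bal
1 | $22,344.48 | $5,474.69 | $16,869.79
2 | $16,869.79 | $5,474.69 | $11,395.10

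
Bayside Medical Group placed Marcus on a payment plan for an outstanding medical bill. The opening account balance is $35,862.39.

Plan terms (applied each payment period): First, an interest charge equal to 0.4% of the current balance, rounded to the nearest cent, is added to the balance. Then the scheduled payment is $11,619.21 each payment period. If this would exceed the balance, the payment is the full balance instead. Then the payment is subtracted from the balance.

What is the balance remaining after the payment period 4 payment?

$0.00

# | Opening | Interest | Payment | End bal
1 | $35,862.39 | $143.45 | $11,619.21 | $24,386.63
2 | $24,386.63 | $97.55 | $11,619.21 | $12,864.97
3 | $12,864.97 | $51.46 | $11,619.21 | $1,297.22
4 | $1,297.22 | $5.19 | $1,302.41 | $0.00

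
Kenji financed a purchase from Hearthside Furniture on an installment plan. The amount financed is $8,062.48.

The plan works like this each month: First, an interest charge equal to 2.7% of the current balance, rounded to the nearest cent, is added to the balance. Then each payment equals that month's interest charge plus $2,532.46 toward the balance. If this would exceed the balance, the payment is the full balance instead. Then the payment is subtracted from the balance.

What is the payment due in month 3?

# | Opening | Interest | Payment | End bal
1 | $8,062.48 | $217.69 | $2,750.15 | $5,530.02
2 | $5,530.02 | $149.31 | $2,681.77 | $2,997.56
3 | $2,997.56 | $80.93 | $2,613.39 | $465.10

$2,613.39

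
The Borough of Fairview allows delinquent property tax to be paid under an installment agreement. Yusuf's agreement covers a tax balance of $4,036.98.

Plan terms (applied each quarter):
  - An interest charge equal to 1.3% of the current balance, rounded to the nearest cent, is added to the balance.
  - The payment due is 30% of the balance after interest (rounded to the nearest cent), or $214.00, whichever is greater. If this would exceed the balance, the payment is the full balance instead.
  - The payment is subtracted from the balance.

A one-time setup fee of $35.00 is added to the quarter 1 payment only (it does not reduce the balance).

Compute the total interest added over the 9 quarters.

Quarter 1: opening $4,036.98; interest $52.48 → $4,089.46; payment $1,226.84 (+ $35.00 fee); balance $2,862.62
Quarter 2: opening $2,862.62; interest $37.21 → $2,899.83; payment $869.95; balance $2,029.88
Quarter 3: opening $2,029.88; interest $26.39 → $2,056.27; payment $616.88; balance $1,439.39
Quarter 4: opening $1,439.39; interest $18.71 → $1,458.10; payment $437.43; balance $1,020.67
Quarter 5: opening $1,020.67; interest $13.27 → $1,033.94; payment $310.18; balance $723.76
Quarter 6: opening $723.76; interest $9.41 → $733.17; payment $219.95; balance $513.22
Quarter 7: opening $513.22; interest $6.67 → $519.89; payment $214.00; balance $305.89
Quarter 8: opening $305.89; interest $3.98 → $309.87; payment $214.00; balance $95.87
Quarter 9: opening $95.87; interest $1.25 → $97.12; payment $97.12; balance $0.00
Total interest: $52.48 + $37.21 + $26.39 + $18.71 + $13.27 + $9.41 + $6.67 + $3.98 + $1.25 = $169.37

$169.37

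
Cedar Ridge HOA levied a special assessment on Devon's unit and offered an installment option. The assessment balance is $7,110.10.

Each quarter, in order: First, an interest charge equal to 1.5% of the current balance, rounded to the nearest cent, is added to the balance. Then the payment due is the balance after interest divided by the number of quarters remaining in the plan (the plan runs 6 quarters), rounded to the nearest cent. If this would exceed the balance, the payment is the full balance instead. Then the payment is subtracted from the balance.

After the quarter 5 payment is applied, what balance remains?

Quarter 1: opening $7,110.10; interest $106.65 → $7,216.75; payment $1,202.79; balance $6,013.96
Quarter 2: opening $6,013.96; interest $90.21 → $6,104.17; payment $1,220.83; balance $4,883.34
Quarter 3: opening $4,883.34; interest $73.25 → $4,956.59; payment $1,239.15; balance $3,717.44
Quarter 4: opening $3,717.44; interest $55.76 → $3,773.20; payment $1,257.73; balance $2,515.47
Quarter 5: opening $2,515.47; interest $37.73 → $2,553.20; payment $1,276.60; balance $1,276.60

$1,276.60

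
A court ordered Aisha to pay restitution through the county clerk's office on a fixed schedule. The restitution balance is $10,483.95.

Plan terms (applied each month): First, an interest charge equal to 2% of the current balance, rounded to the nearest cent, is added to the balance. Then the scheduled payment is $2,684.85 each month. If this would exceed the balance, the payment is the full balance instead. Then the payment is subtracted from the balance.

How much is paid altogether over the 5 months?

$11,027.32

# | Opening | Interest | Payment | End bal
1 | $10,483.95 | $209.68 | $2,684.85 | $8,008.78
2 | $8,008.78 | $160.18 | $2,684.85 | $5,484.11
3 | $5,484.11 | $109.68 | $2,684.85 | $2,908.94
4 | $2,908.94 | $58.18 | $2,684.85 | $282.27
5 | $282.27 | $5.65 | $287.92 | $0.00
Total paid: $11,027.32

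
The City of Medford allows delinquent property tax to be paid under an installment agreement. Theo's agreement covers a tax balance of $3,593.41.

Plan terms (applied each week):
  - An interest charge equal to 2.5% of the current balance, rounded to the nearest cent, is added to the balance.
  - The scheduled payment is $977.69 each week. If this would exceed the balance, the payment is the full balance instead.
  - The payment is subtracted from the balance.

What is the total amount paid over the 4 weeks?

$3,817.35

Week 1: $3,593.41 +$89.84 interest = $3,683.25; pay $977.69 → $2,705.56
Week 2: $2,705.56 +$67.64 interest = $2,773.20; pay $977.69 → $1,795.51
Week 3: $1,795.51 +$44.89 interest = $1,840.40; pay $977.69 → $862.71
Week 4: $862.71 +$21.57 interest = $884.28; pay $884.28 → $0.00
Total paid: $3,817.35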